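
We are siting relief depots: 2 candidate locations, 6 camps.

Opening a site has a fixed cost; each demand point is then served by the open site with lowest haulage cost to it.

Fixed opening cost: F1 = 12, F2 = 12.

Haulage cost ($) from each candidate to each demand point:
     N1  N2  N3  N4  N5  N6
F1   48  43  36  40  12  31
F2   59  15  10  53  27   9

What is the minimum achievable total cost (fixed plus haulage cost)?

Open {F1, F2}: assign each demand point to its cheapest open site.
  N1→F1 48, N2→F2 15, N3→F2 10, N4→F1 40, N5→F1 12, N6→F2 9
  haulage cost 134, fixed 24 → total 158.
Compare {F2}: haulage cost 173 + fixed 12 = 185.
Compare {F1}: haulage cost 210 + fixed 12 = 222.

158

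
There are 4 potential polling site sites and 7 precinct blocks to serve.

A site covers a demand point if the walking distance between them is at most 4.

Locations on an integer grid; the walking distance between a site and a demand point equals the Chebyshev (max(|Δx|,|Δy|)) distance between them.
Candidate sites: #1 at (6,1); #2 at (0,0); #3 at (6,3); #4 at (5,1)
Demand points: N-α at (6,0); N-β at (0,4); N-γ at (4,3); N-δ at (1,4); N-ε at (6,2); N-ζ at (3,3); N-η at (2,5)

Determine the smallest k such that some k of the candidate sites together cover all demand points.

2

Coverage sets (demand points within 4 of each site):
  #1: {N-α, N-γ, N-ε, N-ζ, N-η}
  #2: {N-β, N-γ, N-δ, N-ζ}
  #3: {N-α, N-γ, N-ε, N-ζ, N-η}
  #4: {N-α, N-γ, N-δ, N-ε, N-ζ, N-η}
No single site covers all 7 demand points.
But {#1, #2} covers everything, so the minimum is 2.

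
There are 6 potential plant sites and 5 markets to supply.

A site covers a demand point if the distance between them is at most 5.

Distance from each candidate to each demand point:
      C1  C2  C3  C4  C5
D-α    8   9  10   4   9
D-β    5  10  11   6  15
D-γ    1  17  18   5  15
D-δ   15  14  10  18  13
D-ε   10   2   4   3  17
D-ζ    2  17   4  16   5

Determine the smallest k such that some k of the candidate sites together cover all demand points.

2

Coverage sets (demand points within 5 of each site):
  D-α: {C4}
  D-β: {C1}
  D-γ: {C1, C4}
  D-δ: {}
  D-ε: {C2, C3, C4}
  D-ζ: {C1, C3, C5}
No single site covers all 5 demand points.
But {D-ε, D-ζ} covers everything, so the minimum is 2.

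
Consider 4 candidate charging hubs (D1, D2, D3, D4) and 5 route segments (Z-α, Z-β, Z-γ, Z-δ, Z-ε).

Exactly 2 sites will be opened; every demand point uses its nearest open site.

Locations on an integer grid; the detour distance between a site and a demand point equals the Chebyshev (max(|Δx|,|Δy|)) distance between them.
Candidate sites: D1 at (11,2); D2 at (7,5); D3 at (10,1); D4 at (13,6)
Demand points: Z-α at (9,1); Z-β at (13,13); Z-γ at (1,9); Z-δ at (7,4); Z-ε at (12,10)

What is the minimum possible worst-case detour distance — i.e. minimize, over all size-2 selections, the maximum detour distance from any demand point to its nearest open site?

7

Open {D2, D4}.
  Farthest demand point is Z-β at detour distance 7 (to D4); all others are ≤ 7.
With {D1, D2} the worst case is 8.
With {D2, D3} the worst case is 8.
No size-2 selection achieves below 7.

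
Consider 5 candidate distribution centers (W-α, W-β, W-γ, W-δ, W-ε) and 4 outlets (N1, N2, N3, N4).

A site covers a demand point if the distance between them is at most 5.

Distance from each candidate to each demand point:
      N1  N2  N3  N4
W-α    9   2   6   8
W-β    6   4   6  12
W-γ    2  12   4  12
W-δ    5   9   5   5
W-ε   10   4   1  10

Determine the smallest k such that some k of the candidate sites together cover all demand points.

2

Coverage sets (demand points within 5 of each site):
  W-α: {N2}
  W-β: {N2}
  W-γ: {N1, N3}
  W-δ: {N1, N3, N4}
  W-ε: {N2, N3}
No single site covers all 4 demand points.
But {W-α, W-δ} covers everything, so the minimum is 2.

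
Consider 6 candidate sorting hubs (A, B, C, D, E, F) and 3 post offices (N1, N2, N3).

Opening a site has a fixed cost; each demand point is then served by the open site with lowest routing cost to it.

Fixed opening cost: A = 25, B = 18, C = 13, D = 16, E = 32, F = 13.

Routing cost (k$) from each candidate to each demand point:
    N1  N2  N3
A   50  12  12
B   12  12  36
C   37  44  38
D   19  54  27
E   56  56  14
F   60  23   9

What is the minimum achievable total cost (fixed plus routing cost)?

64

Open {B, F}: assign each demand point to its cheapest open site.
  N1→B 12, N2→B 12, N3→F 9
  routing cost 33, fixed 31 → total 64.
Compare {B, C, F}: routing cost 33 + fixed 44 = 77.
Compare {B}: routing cost 60 + fixed 18 = 78.
Compare {A, B}: routing cost 36 + fixed 43 = 79.
All other subsets cost ≥ 77. Minimum total cost: 64.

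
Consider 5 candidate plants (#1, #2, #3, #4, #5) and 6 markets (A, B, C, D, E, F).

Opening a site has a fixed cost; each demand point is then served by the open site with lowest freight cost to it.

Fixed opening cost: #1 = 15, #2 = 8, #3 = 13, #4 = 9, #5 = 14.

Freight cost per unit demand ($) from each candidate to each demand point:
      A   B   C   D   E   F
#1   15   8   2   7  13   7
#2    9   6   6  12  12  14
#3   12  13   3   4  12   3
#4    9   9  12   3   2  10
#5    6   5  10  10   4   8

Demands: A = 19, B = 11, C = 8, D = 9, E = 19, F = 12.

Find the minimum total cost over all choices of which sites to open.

330

Open {#3, #4, #5}: assign each demand point to its cheapest open site.
  A→#5 19×6=114, B→#5 11×5=55, C→#3 8×3=24, D→#4 9×3=27, E→#4 19×2=38, F→#3 12×3=36
  freight cost 294, fixed 36 → total 330.
Compare {#1, #3, #4, #5}: freight cost 286 + fixed 51 = 337.
Compare {#2, #3, #4, #5}: freight cost 294 + fixed 44 = 338.
Compare {#1, #2, #3, #4, #5}: freight cost 286 + fixed 59 = 345.
All other subsets cost ≥ 337. Minimum total cost: 330.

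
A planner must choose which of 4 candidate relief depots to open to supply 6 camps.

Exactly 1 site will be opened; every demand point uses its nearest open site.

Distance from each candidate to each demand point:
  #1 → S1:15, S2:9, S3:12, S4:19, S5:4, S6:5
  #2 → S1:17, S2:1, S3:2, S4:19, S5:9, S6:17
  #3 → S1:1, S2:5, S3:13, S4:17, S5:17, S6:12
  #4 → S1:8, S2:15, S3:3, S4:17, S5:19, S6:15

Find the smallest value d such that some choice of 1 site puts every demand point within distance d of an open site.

17

Open {#3}.
  Farthest demand point is S4 at distance 17 (to #3); all others are ≤ 17.
With {#1} the worst case is 19.
With {#2} the worst case is 19.
No size-1 selection achieves below 17.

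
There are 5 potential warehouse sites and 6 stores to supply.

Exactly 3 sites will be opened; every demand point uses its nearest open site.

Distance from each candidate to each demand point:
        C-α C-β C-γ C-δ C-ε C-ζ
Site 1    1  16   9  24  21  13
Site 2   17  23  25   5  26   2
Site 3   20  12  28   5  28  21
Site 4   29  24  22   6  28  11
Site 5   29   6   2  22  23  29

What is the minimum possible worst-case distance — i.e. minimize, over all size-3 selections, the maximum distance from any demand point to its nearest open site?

Open {Site 1, Site 2, Site 3}.
  Farthest demand point is C-ε at distance 21 (to Site 1); all others are ≤ 21.
With {Site 1, Site 2, Site 4} the worst case is 21.
With {Site 1, Site 2, Site 5} the worst case is 21.
No size-3 selection achieves below 21.

21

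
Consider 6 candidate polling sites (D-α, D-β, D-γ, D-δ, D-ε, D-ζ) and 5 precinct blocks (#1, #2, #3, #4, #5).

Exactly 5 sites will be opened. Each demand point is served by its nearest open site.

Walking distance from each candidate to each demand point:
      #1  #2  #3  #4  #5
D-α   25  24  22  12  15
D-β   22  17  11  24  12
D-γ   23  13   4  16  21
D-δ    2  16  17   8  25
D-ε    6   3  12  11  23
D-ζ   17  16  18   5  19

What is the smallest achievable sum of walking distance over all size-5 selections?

26

Open {D-β, D-γ, D-δ, D-ε, D-ζ}.
  #1→D-δ 2, #2→D-ε 3, #3→D-γ 4, #4→D-ζ 5, #5→D-β 12  ⇒ total 26.
Compare {D-α, D-β, D-γ, D-δ, D-ε}: total 29.
Compare {D-α, D-γ, D-δ, D-ε, D-ζ}: total 29.
No size-5 selection does better; minimum is 26.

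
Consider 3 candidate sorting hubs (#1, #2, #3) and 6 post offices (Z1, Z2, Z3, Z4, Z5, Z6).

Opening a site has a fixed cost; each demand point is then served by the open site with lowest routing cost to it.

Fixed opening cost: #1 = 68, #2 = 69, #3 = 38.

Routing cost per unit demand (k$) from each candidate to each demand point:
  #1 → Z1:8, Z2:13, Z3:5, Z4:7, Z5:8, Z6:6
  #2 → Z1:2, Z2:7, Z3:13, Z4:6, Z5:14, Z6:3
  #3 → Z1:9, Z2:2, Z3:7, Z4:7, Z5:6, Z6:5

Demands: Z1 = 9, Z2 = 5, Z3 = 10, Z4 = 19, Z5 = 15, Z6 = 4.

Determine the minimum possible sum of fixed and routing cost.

421

Open {#2, #3}: assign each demand point to its cheapest open site.
  Z1→#2 9×2=18, Z2→#3 5×2=10, Z3→#3 10×7=70, Z4→#2 19×6=114, Z5→#3 15×6=90, Z6→#2 4×3=12
  routing cost 314, fixed 107 → total 421.
Compare {#3}: routing cost 404 + fixed 38 = 442.
Compare {#1, #2, #3}: routing cost 294 + fixed 175 = 469.
Compare {#1, #3}: routing cost 375 + fixed 106 = 481.
All other subsets cost ≥ 442. Minimum total cost: 421.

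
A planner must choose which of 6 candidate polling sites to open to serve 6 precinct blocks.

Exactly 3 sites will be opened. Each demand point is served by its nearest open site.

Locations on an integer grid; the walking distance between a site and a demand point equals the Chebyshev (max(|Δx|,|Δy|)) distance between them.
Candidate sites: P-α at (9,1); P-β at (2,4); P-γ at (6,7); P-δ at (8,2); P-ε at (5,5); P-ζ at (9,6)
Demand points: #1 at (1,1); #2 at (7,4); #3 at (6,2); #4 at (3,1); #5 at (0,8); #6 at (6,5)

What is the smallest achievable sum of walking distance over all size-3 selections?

Open {P-β, P-δ, P-ε}.
  #1→P-β 3, #2→P-δ 2, #3→P-δ 2, #4→P-β 3, #5→P-β 4, #6→P-ε 1  ⇒ total 15.
Compare {P-α, P-β, P-ε}: total 16.
Compare {P-β, P-γ, P-δ}: total 16.
No size-3 selection does better; minimum is 15.

15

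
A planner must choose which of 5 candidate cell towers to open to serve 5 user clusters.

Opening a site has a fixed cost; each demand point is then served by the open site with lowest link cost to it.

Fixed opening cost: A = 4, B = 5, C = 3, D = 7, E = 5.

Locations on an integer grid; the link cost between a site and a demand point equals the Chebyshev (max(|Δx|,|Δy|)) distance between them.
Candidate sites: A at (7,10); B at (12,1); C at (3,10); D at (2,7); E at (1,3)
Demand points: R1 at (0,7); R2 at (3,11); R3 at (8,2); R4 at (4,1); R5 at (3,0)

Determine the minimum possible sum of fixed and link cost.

25

Open {C, E}: assign each demand point to its cheapest open site.
  R1→C 3, R2→C 1, R3→E 7, R4→E 3, R5→E 3
  link cost 17, fixed 8 → total 25.
Compare {B, C, E}: link cost 14 + fixed 13 = 27.
Compare {A, C, E}: link cost 17 + fixed 12 = 29.
Compare {E}: link cost 25 + fixed 5 = 30.
All other subsets cost ≥ 27. Minimum total cost: 25.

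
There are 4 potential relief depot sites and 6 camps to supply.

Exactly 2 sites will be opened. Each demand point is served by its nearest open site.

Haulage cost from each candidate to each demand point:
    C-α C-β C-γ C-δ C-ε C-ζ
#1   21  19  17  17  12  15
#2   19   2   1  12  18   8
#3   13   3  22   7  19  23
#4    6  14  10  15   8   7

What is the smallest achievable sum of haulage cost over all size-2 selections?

36

Open {#2, #4}.
  C-α→#4 6, C-β→#2 2, C-γ→#2 1, C-δ→#2 12, C-ε→#4 8, C-ζ→#4 7  ⇒ total 36.
Compare {#3, #4}: total 41.
Compare {#2, #3}: total 49.
No size-2 selection does better; minimum is 36.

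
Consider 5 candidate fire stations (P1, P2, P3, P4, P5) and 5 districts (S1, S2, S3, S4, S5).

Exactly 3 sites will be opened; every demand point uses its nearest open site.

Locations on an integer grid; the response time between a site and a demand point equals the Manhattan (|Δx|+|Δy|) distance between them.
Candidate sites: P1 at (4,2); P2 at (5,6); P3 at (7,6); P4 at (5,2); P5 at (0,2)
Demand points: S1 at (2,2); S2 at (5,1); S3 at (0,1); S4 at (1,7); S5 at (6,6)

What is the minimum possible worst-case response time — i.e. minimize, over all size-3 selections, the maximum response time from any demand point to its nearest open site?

5

Open {P1, P2, P3}.
  Farthest demand point is S3 at response time 5 (to P1); all others are ≤ 5.
With {P1, P2, P4} the worst case is 5.
With {P1, P2, P5} the worst case is 5.
No size-3 selection achieves below 5.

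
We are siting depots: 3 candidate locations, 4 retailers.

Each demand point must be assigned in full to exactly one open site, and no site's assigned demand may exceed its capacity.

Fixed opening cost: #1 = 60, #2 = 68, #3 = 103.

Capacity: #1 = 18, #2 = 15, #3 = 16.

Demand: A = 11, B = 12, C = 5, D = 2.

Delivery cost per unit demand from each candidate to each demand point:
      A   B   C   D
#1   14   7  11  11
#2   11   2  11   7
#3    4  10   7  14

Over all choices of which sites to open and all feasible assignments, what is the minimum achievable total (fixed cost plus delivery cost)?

Open {#2, #3}; cheapest assignment that respects the capacities:
  #2 (cap 15, load 14): B, D — cost 12×2 + 2×7 = 38
  #3 (cap 16, load 16): A, C — cost 11×4 + 5×7 = 79
  Shipping 117, fixed 171 → total 288.
  Any other capacity-feasible assignment to {#2, #3} ships for at least 117.
Compare {#1, #3}: its best feasible assignment gives total 348.
Compare {#1, #2, #3}: its best feasible assignment gives total 348.
Every other set of open sites that can feasibly serve all demand totals ≥ 348 even under its best assignment. Minimum: 288.

288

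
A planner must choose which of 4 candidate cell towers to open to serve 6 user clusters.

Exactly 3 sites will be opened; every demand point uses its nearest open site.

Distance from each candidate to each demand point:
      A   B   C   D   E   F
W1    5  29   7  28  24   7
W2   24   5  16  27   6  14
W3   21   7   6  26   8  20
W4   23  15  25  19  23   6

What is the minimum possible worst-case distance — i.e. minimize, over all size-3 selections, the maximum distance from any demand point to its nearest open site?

Open {W1, W2, W4}.
  Farthest demand point is D at distance 19 (to W4); all others are ≤ 19.
With {W1, W3, W4} the worst case is 19.
With {W2, W3, W4} the worst case is 21.
No size-3 selection achieves below 19.

19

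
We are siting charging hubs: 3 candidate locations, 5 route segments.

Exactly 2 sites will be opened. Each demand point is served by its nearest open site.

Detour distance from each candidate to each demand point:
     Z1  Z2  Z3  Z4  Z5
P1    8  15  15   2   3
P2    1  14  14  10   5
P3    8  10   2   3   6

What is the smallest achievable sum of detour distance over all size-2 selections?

21

Open {P2, P3}.
  Z1→P2 1, Z2→P3 10, Z3→P3 2, Z4→P3 3, Z5→P2 5  ⇒ total 21.
Compare {P1, P3}: total 25.
Compare {P1, P2}: total 34.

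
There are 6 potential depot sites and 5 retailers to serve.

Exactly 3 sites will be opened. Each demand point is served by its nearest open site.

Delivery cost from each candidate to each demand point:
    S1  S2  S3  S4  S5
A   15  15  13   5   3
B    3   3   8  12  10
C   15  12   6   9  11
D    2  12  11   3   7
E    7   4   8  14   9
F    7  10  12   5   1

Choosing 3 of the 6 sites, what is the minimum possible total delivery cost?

17

Open {B, D, F}.
  S1→D 2, S2→B 3, S3→B 8, S4→D 3, S5→F 1  ⇒ total 17.
Compare {B, C, F}: total 18.
Compare {D, E, F}: total 18.
No size-3 selection does better; minimum is 17.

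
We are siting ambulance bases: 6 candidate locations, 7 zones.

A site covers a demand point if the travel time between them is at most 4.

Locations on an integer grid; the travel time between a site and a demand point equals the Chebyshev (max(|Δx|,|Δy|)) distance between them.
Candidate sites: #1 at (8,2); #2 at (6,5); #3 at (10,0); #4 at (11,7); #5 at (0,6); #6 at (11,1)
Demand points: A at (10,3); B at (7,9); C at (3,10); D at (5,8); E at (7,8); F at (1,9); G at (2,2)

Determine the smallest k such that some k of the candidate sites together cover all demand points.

2

Coverage sets (demand points within 4 of each site):
  #1: {A}
  #2: {A, B, D, E, G}
  #3: {A}
  #4: {A, B, E}
  #5: {C, F, G}
  #6: {A}
No single site covers all 7 demand points.
But {#2, #5} covers everything, so the minimum is 2.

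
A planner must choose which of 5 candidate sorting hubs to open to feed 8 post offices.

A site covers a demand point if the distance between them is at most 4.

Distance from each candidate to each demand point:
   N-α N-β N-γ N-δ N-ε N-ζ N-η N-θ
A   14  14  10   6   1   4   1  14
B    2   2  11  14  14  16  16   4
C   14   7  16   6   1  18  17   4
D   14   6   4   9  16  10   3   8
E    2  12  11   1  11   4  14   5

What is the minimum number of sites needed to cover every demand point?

4

Coverage sets (demand points within 4 of each site):
  A: {N-ε, N-ζ, N-η}
  B: {N-α, N-β, N-θ}
  C: {N-ε, N-θ}
  D: {N-γ, N-η}
  E: {N-α, N-δ, N-ζ}
No 3 sites suffice: every size-3 union leaves at least one demand point uncovered.
But {A, B, D, E} covers everything, so the minimum is 4.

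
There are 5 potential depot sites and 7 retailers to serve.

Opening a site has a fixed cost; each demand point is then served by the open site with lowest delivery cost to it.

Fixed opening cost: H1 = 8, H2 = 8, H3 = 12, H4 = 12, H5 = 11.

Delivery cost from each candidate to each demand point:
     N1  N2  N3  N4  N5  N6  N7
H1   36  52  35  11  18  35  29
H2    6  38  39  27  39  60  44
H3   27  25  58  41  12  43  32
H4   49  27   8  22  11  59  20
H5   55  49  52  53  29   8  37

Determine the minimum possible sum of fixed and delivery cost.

Open {H1, H2, H4, H5}: assign each demand point to its cheapest open site.
  N1→H2 6, N2→H4 27, N3→H4 8, N4→H1 11, N5→H4 11, N6→H5 8, N7→H4 20
  delivery cost 91, fixed 39 → total 130.
Compare {H2, H4, H5}: delivery cost 102 + fixed 31 = 133.
Compare {H1, H2, H3, H4, H5}: delivery cost 89 + fixed 51 = 140.
Compare {H2, H3, H4, H5}: delivery cost 100 + fixed 43 = 143.
All other subsets cost ≥ 133. Minimum total cost: 130.

130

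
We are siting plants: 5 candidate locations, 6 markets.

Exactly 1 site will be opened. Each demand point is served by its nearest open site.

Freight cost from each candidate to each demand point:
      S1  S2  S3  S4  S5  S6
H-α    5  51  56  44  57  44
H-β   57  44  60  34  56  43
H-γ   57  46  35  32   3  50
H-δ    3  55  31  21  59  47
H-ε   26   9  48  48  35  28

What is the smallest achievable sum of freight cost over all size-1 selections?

Open {H-ε}.
  S1→H-ε 26, S2→H-ε 9, S3→H-ε 48, S4→H-ε 48, S5→H-ε 35, S6→H-ε 28  ⇒ total 194.
Compare {H-δ}: total 216.
Compare {H-γ}: total 223.
No size-1 selection does better; minimum is 194.

194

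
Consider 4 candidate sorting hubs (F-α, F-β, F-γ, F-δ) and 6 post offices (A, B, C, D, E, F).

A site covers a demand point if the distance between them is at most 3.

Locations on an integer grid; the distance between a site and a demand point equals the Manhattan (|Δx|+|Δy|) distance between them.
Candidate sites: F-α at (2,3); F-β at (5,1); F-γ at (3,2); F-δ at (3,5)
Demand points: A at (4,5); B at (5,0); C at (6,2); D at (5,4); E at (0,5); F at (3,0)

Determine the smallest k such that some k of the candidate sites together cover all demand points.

Coverage sets (demand points within 3 of each site):
  F-α: {}
  F-β: {B, C, D, F}
  F-γ: {C, F}
  F-δ: {A, D, E}
No single site covers all 6 demand points.
But {F-β, F-δ} covers everything, so the minimum is 2.

2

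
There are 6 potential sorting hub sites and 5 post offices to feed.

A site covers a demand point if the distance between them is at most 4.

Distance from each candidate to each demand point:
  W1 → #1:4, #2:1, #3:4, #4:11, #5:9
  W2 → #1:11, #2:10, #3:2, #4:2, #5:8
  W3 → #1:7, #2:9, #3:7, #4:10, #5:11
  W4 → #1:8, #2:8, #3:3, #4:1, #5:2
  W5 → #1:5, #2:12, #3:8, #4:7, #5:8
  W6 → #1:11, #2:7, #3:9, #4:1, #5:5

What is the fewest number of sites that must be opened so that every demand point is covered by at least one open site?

Coverage sets (demand points within 4 of each site):
  W1: {#1, #2, #3}
  W2: {#3, #4}
  W3: {}
  W4: {#3, #4, #5}
  W5: {}
  W6: {#4}
No single site covers all 5 demand points.
But {W1, W4} covers everything, so the minimum is 2.

2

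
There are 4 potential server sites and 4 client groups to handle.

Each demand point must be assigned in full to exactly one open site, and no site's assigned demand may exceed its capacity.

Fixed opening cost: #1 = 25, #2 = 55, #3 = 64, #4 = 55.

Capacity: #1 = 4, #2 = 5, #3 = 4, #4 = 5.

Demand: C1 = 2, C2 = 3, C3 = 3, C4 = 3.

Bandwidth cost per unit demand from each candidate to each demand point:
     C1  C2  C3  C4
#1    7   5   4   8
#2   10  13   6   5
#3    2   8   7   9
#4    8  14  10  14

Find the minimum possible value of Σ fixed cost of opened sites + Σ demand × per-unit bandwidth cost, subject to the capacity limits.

211

Open {#1, #2, #4}; cheapest assignment that respects the capacities:
  #1 (cap 4, load 3): C2 — cost 3×5 = 15
  #2 (cap 5, load 3): C4 — cost 3×5 = 15
  #4 (cap 5, load 5): C1, C3 — cost 2×8 + 3×10 = 46
  Shipping 76, fixed 135 → total 211.
  Any other capacity-feasible assignment to {#1, #2, #4} ships for at least 76.
Compare {#1, #2, #3}: its best feasible assignment gives total 215.
Compare {#1, #3, #4}: its best feasible assignment gives total 232.
Every other set of open sites that can feasibly serve all demand totals ≥ 215 even under its best assignment. Minimum: 211.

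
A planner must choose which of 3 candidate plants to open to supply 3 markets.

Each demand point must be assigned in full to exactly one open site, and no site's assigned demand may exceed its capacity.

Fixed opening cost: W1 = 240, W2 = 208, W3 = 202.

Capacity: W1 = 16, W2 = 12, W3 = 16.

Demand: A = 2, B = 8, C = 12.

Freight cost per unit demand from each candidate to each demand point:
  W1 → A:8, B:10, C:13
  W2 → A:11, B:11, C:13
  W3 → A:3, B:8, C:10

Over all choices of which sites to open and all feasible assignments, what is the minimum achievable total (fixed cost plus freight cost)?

Open {W2, W3}; cheapest assignment that respects the capacities:
  W2 (cap 12, load 8): B — cost 8×11 = 88
  W3 (cap 16, load 14): A, C — cost 2×3 + 12×10 = 126
  Shipping 214, fixed 410 → total 624.
  Any other capacity-feasible assignment to {W2, W3} ships for at least 214.
Compare {W1, W3}: its best feasible assignment gives total 648.
Compare {W1, W2}: its best feasible assignment gives total 700.
Every other set of open sites that can feasibly serve all demand totals ≥ 648 even under its best assignment. Minimum: 624.

624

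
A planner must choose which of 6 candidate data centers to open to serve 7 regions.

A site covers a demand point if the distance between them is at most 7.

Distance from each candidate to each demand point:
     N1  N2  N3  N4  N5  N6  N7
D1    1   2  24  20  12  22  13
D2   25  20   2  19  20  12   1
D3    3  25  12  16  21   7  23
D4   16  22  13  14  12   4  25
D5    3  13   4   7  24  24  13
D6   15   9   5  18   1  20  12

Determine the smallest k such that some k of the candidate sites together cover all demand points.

5

Coverage sets (demand points within 7 of each site):
  D1: {N1, N2}
  D2: {N3, N7}
  D3: {N1, N6}
  D4: {N6}
  D5: {N1, N3, N4}
  D6: {N3, N5}
No 4 sites suffice: every size-4 union leaves at least one demand point uncovered.
But {D1, D2, D3, D5, D6} covers everything, so the minimum is 5.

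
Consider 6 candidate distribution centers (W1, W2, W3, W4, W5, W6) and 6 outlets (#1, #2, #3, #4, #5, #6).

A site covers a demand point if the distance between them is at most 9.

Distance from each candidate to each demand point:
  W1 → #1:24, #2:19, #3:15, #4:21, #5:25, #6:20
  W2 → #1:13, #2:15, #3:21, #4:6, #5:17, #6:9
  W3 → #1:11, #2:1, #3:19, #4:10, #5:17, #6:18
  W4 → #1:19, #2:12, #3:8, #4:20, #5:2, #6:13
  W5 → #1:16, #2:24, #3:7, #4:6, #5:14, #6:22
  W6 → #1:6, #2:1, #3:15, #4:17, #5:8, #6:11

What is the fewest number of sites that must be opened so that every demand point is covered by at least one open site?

3

Coverage sets (demand points within 9 of each site):
  W1: {}
  W2: {#4, #6}
  W3: {#2}
  W4: {#3, #5}
  W5: {#3, #4}
  W6: {#1, #2, #5}
No 2 sites suffice: every size-2 union leaves at least one demand point uncovered.
But {W2, W4, W6} covers everything, so the minimum is 3.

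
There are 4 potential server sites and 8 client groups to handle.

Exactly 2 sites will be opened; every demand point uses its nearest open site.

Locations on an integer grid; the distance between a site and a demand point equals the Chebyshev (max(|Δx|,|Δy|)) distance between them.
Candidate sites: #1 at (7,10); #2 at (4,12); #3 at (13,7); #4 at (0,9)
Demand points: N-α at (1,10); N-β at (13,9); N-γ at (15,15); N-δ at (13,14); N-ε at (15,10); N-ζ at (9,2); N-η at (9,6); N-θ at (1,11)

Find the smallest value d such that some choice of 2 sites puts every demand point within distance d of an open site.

8

Open {#1, #2}.
  Farthest demand point is N-γ at distance 8 (to #1); all others are ≤ 8.
With {#1, #3} the worst case is 8.
With {#1, #4} the worst case is 8.
No size-2 selection achieves below 8.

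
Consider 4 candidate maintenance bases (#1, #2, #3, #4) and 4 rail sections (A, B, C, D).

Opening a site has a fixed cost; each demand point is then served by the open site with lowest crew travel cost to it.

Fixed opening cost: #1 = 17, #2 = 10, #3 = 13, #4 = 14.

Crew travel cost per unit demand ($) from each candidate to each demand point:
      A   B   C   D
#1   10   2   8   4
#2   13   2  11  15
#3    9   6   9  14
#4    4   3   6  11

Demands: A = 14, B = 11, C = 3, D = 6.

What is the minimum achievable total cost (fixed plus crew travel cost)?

151

Open {#1, #4}: assign each demand point to its cheapest open site.
  A→#4 14×4=56, B→#1 11×2=22, C→#4 3×6=18, D→#1 6×4=24
  crew travel cost 120, fixed 31 → total 151.
Compare {#1, #2, #4}: crew travel cost 120 + fixed 41 = 161.
Compare {#1, #3, #4}: crew travel cost 120 + fixed 44 = 164.
Compare {#1, #2, #3, #4}: crew travel cost 120 + fixed 54 = 174.
All other subsets cost ≥ 161. Minimum total cost: 151.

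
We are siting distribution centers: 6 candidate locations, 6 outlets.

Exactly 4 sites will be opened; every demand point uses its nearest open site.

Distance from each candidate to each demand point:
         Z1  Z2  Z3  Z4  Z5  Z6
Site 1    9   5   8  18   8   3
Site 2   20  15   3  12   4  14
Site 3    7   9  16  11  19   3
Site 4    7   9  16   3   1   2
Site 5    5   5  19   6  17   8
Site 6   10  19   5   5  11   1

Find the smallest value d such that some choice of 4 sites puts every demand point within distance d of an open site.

5

Open {Site 1, Site 2, Site 4, Site 5}.
  Farthest demand point is Z1 at distance 5 (to Site 5); all others are ≤ 5.
With {Site 1, Site 2, Site 5, Site 6} the worst case is 5.
With {Site 1, Site 4, Site 5, Site 6} the worst case is 5.
No size-4 selection achieves below 5.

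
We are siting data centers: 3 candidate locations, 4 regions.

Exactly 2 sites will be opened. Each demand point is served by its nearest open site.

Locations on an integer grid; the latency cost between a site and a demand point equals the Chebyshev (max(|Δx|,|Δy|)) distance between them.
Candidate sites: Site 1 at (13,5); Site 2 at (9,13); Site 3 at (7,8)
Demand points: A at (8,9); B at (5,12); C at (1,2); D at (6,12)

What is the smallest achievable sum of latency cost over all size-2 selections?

Open {Site 2, Site 3}.
  A→Site 3 1, B→Site 2 4, C→Site 3 6, D→Site 2 3  ⇒ total 14.
Compare {Site 1, Site 3}: total 15.
Compare {Site 1, Site 2}: total 22.

14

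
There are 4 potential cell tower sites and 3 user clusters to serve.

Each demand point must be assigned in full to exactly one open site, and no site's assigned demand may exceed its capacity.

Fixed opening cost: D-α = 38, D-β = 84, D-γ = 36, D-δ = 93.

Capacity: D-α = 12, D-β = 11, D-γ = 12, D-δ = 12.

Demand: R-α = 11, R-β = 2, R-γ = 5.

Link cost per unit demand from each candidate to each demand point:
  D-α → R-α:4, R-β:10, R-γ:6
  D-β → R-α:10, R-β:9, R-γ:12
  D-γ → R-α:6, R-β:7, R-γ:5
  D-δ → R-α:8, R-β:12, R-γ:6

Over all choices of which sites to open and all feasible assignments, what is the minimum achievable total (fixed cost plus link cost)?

157

Open {D-α, D-γ}; cheapest assignment that respects the capacities:
  D-α (cap 12, load 11): R-α — cost 11×4 = 44
  D-γ (cap 12, load 7): R-β, R-γ — cost 2×7 + 5×5 = 39
  Shipping 83, fixed 74 → total 157.
  Any other capacity-feasible assignment to {D-α, D-γ} ships for at least 83.
Compare {D-α, D-δ}: its best feasible assignment gives total 229.
Compare {D-α, D-β, D-γ}: its best feasible assignment gives total 241.
Every other set of open sites that can feasibly serve all demand totals ≥ 229 even under its best assignment. Minimum: 157.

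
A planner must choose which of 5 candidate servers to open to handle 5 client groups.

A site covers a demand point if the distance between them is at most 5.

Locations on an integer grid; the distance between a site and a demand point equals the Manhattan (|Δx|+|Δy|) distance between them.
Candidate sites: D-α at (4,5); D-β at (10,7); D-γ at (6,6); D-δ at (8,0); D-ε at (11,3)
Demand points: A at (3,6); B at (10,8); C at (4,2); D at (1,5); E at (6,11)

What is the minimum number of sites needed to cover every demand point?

Coverage sets (demand points within 5 of each site):
  D-α: {A, C, D}
  D-β: {B}
  D-γ: {A, E}
  D-δ: {}
  D-ε: {}
No 2 sites suffice: every size-2 union leaves at least one demand point uncovered.
But {D-α, D-β, D-γ} covers everything, so the minimum is 3.

3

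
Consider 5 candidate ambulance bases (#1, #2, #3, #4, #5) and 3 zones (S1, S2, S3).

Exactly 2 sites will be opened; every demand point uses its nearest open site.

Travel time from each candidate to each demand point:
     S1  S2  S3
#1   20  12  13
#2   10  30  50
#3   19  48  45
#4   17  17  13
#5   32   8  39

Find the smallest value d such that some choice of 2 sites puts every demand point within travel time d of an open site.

13

Open {#1, #2}.
  Farthest demand point is S3 at travel time 13 (to #1); all others are ≤ 13.
With {#1, #4} the worst case is 17.
With {#2, #4} the worst case is 17.
No size-2 selection achieves below 13.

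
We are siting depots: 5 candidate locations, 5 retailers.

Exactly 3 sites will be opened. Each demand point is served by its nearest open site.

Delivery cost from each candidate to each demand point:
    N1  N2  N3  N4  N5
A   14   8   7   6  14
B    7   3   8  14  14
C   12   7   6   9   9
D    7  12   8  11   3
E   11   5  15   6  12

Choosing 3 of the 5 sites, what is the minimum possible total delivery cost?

Open {A, B, D}.
  N1→B 7, N2→B 3, N3→A 7, N4→A 6, N5→D 3  ⇒ total 26.
Compare {B, D, E}: total 27.
Compare {C, D, E}: total 27.
No size-3 selection does better; minimum is 26.

26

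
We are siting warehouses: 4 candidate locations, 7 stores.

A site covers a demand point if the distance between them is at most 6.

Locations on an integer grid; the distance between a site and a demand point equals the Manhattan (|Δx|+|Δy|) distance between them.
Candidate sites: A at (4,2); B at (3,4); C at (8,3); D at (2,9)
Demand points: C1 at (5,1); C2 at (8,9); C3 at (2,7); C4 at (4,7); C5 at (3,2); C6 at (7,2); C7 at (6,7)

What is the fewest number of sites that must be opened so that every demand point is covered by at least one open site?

Coverage sets (demand points within 6 of each site):
  A: {C1, C4, C5, C6}
  B: {C1, C3, C4, C5, C6, C7}
  C: {C1, C2, C5, C6, C7}
  D: {C2, C3, C4, C7}
No single site covers all 7 demand points.
But {A, D} covers everything, so the minimum is 2.

2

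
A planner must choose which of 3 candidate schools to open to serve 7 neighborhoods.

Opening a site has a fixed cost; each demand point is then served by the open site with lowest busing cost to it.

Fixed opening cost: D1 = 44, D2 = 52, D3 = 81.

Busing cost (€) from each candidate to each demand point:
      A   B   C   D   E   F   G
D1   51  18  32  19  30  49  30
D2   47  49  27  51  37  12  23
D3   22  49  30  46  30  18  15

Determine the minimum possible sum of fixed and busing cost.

Open {D1, D2}: assign each demand point to its cheapest open site.
  A→D2 47, B→D1 18, C→D2 27, D→D1 19, E→D1 30, F→D2 12, G→D2 23
  busing cost 176, fixed 96 → total 272.
Compare {D1}: busing cost 229 + fixed 44 = 273.
Compare {D1, D3}: busing cost 152 + fixed 125 = 277.
Compare {D3}: busing cost 210 + fixed 81 = 291.
All other subsets cost ≥ 273. Minimum total cost: 272.

272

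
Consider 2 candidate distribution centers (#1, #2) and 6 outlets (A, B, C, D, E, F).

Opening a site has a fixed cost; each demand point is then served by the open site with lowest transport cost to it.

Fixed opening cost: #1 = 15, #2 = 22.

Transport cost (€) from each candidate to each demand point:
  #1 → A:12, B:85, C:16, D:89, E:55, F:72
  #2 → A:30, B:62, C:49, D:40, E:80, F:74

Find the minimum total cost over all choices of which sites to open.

294

Open {#1, #2}: assign each demand point to its cheapest open site.
  A→#1 12, B→#2 62, C→#1 16, D→#2 40, E→#1 55, F→#1 72
  transport cost 257, fixed 37 → total 294.
Compare {#1}: transport cost 329 + fixed 15 = 344.
Compare {#2}: transport cost 335 + fixed 22 = 357.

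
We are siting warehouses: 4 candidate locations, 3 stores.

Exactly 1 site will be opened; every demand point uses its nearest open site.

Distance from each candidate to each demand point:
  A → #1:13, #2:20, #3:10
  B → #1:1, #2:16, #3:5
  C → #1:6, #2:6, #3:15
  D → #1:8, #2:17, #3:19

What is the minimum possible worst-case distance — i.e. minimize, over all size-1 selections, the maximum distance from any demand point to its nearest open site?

Open {C}.
  Farthest demand point is #3 at distance 15 (to C); all others are ≤ 15.
With {B} the worst case is 16.
With {D} the worst case is 19.
No size-1 selection achieves below 15.

15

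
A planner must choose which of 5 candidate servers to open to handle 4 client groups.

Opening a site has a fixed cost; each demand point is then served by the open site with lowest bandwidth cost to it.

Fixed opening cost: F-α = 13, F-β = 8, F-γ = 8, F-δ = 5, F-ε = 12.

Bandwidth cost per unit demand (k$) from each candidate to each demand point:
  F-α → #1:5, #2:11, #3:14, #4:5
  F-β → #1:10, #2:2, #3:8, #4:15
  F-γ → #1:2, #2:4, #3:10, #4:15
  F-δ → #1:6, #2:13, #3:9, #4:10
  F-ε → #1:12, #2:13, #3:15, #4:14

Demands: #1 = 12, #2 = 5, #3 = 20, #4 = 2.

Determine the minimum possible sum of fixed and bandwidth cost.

Open {F-α, F-β, F-γ}: assign each demand point to its cheapest open site.
  #1→F-γ 12×2=24, #2→F-β 5×2=10, #3→F-β 20×8=160, #4→F-α 2×5=10
  bandwidth cost 204, fixed 29 → total 233.
Compare {F-β, F-γ, F-δ}: bandwidth cost 214 + fixed 21 = 235.
Compare {F-α, F-β, F-γ, F-δ}: bandwidth cost 204 + fixed 34 = 238.
Compare {F-β, F-γ}: bandwidth cost 224 + fixed 16 = 240.
All other subsets cost ≥ 235. Minimum total cost: 233.

233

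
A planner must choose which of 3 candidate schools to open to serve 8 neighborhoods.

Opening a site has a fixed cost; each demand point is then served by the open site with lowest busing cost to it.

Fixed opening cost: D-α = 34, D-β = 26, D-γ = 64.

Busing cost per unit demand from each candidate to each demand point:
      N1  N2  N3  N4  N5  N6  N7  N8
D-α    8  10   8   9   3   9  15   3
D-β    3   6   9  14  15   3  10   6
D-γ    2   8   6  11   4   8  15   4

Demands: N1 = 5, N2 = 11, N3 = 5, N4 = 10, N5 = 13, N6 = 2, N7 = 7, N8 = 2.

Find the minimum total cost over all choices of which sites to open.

Open {D-α, D-β}: assign each demand point to its cheapest open site.
  N1→D-β 5×3=15, N2→D-β 11×6=66, N3→D-α 5×8=40, N4→D-α 10×9=90, N5→D-α 13×3=39, N6→D-β 2×3=6, N7→D-β 7×10=70, N8→D-α 2×3=6
  busing cost 332, fixed 60 → total 392.
Compare {D-α, D-β, D-γ}: busing cost 317 + fixed 124 = 441.
Compare {D-β, D-γ}: busing cost 352 + fixed 90 = 442.
Compare {D-α}: busing cost 448 + fixed 34 = 482.
All other subsets cost ≥ 441. Minimum total cost: 392.

392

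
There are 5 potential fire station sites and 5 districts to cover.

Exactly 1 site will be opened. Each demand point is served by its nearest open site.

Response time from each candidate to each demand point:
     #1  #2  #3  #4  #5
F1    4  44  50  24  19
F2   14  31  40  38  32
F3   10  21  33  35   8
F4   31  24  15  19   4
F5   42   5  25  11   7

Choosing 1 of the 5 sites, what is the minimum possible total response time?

90

Open {F5}.
  #1→F5 42, #2→F5 5, #3→F5 25, #4→F5 11, #5→F5 7  ⇒ total 90.
Compare {F4}: total 93.
Compare {F3}: total 107.
No size-1 selection does better; minimum is 90.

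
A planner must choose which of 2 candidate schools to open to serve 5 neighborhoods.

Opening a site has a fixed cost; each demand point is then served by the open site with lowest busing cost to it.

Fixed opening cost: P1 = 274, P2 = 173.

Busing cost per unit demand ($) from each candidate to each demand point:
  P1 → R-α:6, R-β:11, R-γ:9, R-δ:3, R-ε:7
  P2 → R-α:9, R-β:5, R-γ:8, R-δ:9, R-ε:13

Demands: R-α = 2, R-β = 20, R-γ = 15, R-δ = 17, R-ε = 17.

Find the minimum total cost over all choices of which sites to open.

Open {P2}: assign each demand point to its cheapest open site.
  R-α→P2 2×9=18, R-β→P2 20×5=100, R-γ→P2 15×8=120, R-δ→P2 17×9=153, R-ε→P2 17×13=221
  busing cost 612, fixed 173 → total 785.
Compare {P1}: busing cost 537 + fixed 274 = 811.
Compare {P1, P2}: busing cost 402 + fixed 447 = 849.

785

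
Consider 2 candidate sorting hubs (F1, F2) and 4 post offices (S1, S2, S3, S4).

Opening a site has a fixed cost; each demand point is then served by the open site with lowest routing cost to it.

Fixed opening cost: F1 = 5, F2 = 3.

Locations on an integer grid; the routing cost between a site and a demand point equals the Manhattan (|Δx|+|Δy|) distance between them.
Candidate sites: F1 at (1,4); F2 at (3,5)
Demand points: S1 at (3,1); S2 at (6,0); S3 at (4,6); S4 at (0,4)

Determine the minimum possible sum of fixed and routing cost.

21

Open {F2}: assign each demand point to its cheapest open site.
  S1→F2 4, S2→F2 8, S3→F2 2, S4→F2 4
  routing cost 18, fixed 3 → total 21.
Compare {F1, F2}: routing cost 15 + fixed 8 = 23.
Compare {F1}: routing cost 20 + fixed 5 = 25.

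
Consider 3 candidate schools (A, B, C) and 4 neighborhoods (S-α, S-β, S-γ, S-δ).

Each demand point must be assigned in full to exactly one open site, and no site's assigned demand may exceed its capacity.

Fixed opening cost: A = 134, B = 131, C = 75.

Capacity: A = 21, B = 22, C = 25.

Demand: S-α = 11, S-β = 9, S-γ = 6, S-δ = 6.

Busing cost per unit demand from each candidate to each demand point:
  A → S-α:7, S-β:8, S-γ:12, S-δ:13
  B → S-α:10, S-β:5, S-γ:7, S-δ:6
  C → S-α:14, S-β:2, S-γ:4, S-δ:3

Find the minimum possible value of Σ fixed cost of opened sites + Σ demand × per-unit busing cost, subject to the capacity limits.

Open {A, C}; cheapest assignment that respects the capacities:
  A (cap 21, load 11): S-α — cost 11×7 = 77
  C (cap 25, load 21): S-β, S-γ, S-δ — cost 9×2 + 6×4 + 6×3 = 60
  Shipping 137, fixed 209 → total 346.
  Any other capacity-feasible assignment to {A, C} ships for at least 137.
Compare {B, C}: its best feasible assignment gives total 376.
Compare {A, B}: its best feasible assignment gives total 465.
Every other set of open sites that can feasibly serve all demand totals ≥ 376 even under its best assignment. Minimum: 346.

346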